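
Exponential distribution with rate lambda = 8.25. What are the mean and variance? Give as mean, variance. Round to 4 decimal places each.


mean = 1/lam, var = 1/lam^2
mean = 1 / 8.25 = 4/33 ≈ 0.121212
lam^2 = 8.25^2 = 68.0625
var = 1 / 68.0625 = 16/1089 ≈ 0.014692

0.1212, 0.0147


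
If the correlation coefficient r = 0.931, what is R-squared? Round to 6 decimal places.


R^2 = r^2 = (0.931)^2 = 0.866761

0.866761


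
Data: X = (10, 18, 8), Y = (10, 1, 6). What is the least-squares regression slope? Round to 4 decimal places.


b = sum((xi-xbar)(yi-ybar)) / sum((xi-xbar)^2)
n = 3, xbar = 36/3 = 12, ybar = 17/3 ≈ 5.666667
Sxy = sum((xi-xbar)(yi-ybar)) = -38
Sxx = sum((xi-xbar)^2) = 56
b = Sxy / Sxx = -19/28 ≈ -0.678571

-0.6786


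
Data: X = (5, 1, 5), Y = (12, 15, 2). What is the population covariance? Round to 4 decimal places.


Cov = (1/n)*sum((xi-xbar)(yi-ybar))
n = 3, xbar = 11/3 ≈ 3.666667, ybar = 29/3 ≈ 9.666667
sum((xi-xbar)(yi-ybar)) = -64/3 ≈ -21.333333
Cov = -21.333333 / 3 = -64/9 ≈ -7.111111

-7.1111


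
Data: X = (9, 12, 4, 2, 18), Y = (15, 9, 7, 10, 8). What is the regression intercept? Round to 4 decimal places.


a = ybar - b*xbar, where b = sum((xi-xbar)(yi-ybar)) / sum((xi-xbar)^2)
n = 5, xbar = 45/5 = 9, ybar = 49/5 = 9.8
Sxy = sum((xi-xbar)(yi-ybar)) = -6
Sxx = sum((xi-xbar)^2) = 164
b = Sxy / Sxx = -3/82 ≈ -0.036585
a = 9.8 - (-0.036585) * 9 = 4153/410 ≈ 10.129268

10.1293


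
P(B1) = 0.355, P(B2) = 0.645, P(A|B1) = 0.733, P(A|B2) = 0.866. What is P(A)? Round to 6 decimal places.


P(A) = P(A|B1)*P(B1) + P(A|B2)*P(B2)
P(A|B1)*P(B1) = 0.733 * 0.355 = 0.260215
P(A|B2)*P(B2) = 0.866 * 0.645 = 0.55857
P(A) = 0.260215 + 0.55857 = 0.818785

0.818785


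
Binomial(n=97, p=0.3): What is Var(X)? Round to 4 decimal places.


Var = n*p*(1-p) = 97 * 0.3 * 0.7 = 20.37

20.3700


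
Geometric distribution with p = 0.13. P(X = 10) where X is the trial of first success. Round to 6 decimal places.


P = (1-p)^(k-1) * p
(1-p)^(k-1) = 0.87^9 ≈ 0.2855442
P = 0.2855442 * 0.13 ≈ 0.03712074

0.037121


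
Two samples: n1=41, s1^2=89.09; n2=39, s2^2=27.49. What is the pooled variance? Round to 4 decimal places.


sp^2 = ((n1-1)*s1^2 + (n2-1)*s2^2)/(n1+n2-2)
(n1-1)*s1^2 = 40 * 89.09 = 3563.6
(n2-1)*s2^2 = 38 * 27.49 = 1044.62
numerator = 3563.6 + 1044.62 = 4608.22
n1+n2-2 = 78
sp^2 = 4608.22 / 78 = 230411/3900 ≈ 59.079744

59.0797


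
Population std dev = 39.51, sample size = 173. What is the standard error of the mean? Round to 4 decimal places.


SE = sigma / sqrt(n)
sqrt(173) ≈ 13.152946
SE = 39.51 / 13.152946 ≈ 3.003890

3.0039


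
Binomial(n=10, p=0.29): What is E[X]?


E[X] = n*p = 10 * 0.29 = 2.9

2.9


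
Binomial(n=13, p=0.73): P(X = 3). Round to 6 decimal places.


P = C(n,k) * p^k * (1-p)^(n-k)
C(13,3) = 286
p^k = 0.73^3 = 0.389017
(1-p)^(n-k) = 0.27^10 ≈ 0.000002058911
P = 286 * 0.389017 * 0.000002058911 ≈ 0.000229

0.000229


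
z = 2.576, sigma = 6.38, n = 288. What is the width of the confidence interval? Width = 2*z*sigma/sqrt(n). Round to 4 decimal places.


width = 2*z*sigma/sqrt(n)
2*z*sigma = 2 * 2.576 * 6.38 = 32.86976
sqrt(288) ≈ 16.970563
width = 32.86976 / 16.970563 ≈ 1.936869

1.9369


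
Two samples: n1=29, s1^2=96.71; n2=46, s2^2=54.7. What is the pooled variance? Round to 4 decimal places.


sp^2 = ((n1-1)*s1^2 + (n2-1)*s2^2)/(n1+n2-2)
(n1-1)*s1^2 = 28 * 96.71 = 2707.88
(n2-1)*s2^2 = 45 * 54.7 = 2461.5
numerator = 2707.88 + 2461.5 = 5169.38
n1+n2-2 = 73
sp^2 = 5169.38 / 73 = 258469/3650 ≈ 70.813425

70.8134


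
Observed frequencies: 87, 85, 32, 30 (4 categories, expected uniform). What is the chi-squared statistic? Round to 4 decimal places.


chi2 = sum((O-E)^2/E), E = total/4
total = 234, E = 234/4 = 58.5
(87 - 58.5)^2 / 58.5 = 812.25 / 58.5 = 361/26 ≈ 13.884615
(85 - 58.5)^2 / 58.5 = 702.25 / 58.5 = 2809/234 ≈ 12.004274
(32 - 58.5)^2 / 58.5 = 702.25 / 58.5 = 2809/234 ≈ 12.004274
(30 - 58.5)^2 / 58.5 = 812.25 / 58.5 = 361/26 ≈ 13.884615
chi2 = 466/9 ≈ 51.777778

51.7778


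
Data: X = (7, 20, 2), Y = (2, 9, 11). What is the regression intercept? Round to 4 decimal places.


a = ybar - b*xbar, where b = sum((xi-xbar)(yi-ybar)) / sum((xi-xbar)^2)
n = 3, xbar = 29/3 ≈ 9.666667, ybar = 22/3 ≈ 7.333333
Sxy = sum((xi-xbar)(yi-ybar)) = 10/3 ≈ 3.333333
Sxx = sum((xi-xbar)^2) = 518/3 ≈ 172.666667
b = Sxy / Sxx = 5/259 ≈ 0.019305
a = 7.333333 - 0.019305 * 9.666667 = 1851/259 ≈ 7.146718

7.1467


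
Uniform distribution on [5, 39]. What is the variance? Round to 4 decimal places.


Var = (b-a)^2 / 12
(b-a)^2 = (39 - 5)^2 = 1156
Var = 1156/12 ≈ 96.333333

96.3333


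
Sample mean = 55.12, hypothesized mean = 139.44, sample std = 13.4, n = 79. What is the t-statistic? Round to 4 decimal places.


t = (xbar - mu0) / (s/sqrt(n))
xbar - mu0 = 55.12 - 139.44 = -84.32
sqrt(79) ≈ 8.88819442
s/sqrt(n) = 13.4 / 8.88819442 ≈ 1.50761779
t = -84.32 / 1.50761779 ≈ -55.929295

-55.9293


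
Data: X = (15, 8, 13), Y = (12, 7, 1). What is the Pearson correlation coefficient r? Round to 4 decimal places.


r = sum((xi-xbar)(yi-ybar)) / sqrt(sum((xi-xbar)^2) * sum((yi-ybar)^2))
n = 3, xbar = 36/3 = 12, ybar = 20/3 ≈ 6.666667
Sxy = sum((xi-xbar)(yi-ybar)) = 9
Sxx = sum((xi-xbar)^2) = 26
Syy = sum((yi-ybar)^2) = 182/3 ≈ 60.666667
sqrt(Sxx*Syy) ≈ 39.715656
r = Sxy / sqrt(Sxx*Syy) = 9 / 39.715656 ≈ 0.226611

0.2266


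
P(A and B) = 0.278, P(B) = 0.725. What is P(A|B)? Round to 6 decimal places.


P(A|B) = P(A and B) / P(B) = 0.278 / 0.725 = 278/725 ≈ 0.38344828

0.383448


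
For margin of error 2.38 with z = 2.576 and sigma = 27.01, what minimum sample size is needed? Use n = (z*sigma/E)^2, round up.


z*sigma/E = 2.576 * 27.01 / 2.38 = 62123/2125 ≈ 29.234353
(z*sigma/E)^2 ≈ 854.647392
round up: n = 855

855


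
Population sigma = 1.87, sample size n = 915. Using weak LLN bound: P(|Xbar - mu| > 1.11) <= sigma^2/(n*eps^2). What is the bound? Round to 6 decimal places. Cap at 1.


bound = min(1, sigma^2/(n*eps^2))
sigma^2 = 1.87^2 = 3.4969
n*eps^2 = 915 * 1.11^2 = 915 * 1.2321 = 1127.3715
sigma^2/(n*eps^2) = 3.4969 / 1127.3715 ≈ 0.00310182

0.003102


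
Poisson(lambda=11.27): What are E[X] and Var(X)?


E[X] = Var(X) = lambda = 11.27

11.27, 11.27


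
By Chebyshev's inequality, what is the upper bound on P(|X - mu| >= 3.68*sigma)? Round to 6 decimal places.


P <= 1/k^2
k^2 = 3.68^2 = 13.5424
1/k^2 = 1 / 13.5424 = 625/8464 ≈ 0.07384216

0.073842


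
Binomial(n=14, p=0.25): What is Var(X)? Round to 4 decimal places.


Var = n*p*(1-p) = 14 * 0.25 * 0.75 = 2.625

2.6250


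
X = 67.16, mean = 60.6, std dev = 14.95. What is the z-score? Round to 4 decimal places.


z = (X - mu) / sigma
X - mu = 67.16 - 60.6 = 6.56
z = 6.56 / 14.95 = 656/1495 ≈ 0.438796

0.4388


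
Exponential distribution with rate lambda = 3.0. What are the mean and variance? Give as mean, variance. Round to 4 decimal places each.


mean = 1/lam, var = 1/lam^2
mean = 1 / 3.0 = 1/3 ≈ 0.333333
lam^2 = 3.0^2 = 9
var = 1 / 9 = 1/9 ≈ 0.111111

0.3333, 0.1111


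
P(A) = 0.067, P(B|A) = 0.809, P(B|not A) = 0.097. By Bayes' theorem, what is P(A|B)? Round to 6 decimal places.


P(A|B) = P(B|A)*P(A) / P(B), P(B) = P(B|A)*P(A) + P(B|not A)*P(not A)
P(B|A)*P(A) = 0.809 * 0.067 = 0.054203
P(B|not A)*P(not A) = 0.097 * 0.933 = 0.090501
P(B) = 0.054203 + 0.090501 = 0.144704
P(A|B) = 0.054203 / 0.144704 ≈ 0.37457845

0.374578


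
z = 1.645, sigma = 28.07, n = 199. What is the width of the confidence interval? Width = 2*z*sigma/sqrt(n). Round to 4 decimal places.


width = 2*z*sigma/sqrt(n)
2*z*sigma = 2 * 1.645 * 28.07 = 92.3503
sqrt(199) ≈ 14.106736
width = 92.3503 / 14.106736 ≈ 6.546539

6.5465


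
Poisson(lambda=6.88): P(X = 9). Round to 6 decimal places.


P = e^(-lam) * lam^k / k!
e^(-6.88) ≈ 0.001028144
lam^k = 6.88^9 ≈ 34537901.303679
k! = 9! = 362880
P = 0.001028144 * 34537901.303679 / 362880 ≈ 0.097856

0.097856


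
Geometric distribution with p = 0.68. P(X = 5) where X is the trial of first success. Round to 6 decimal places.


P = (1-p)^(k-1) * p
(1-p)^(k-1) = 0.32^4 = 0.01048576
P = 0.01048576 * 0.68 ≈ 0.007130317

0.007130


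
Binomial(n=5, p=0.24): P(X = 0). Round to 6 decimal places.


P = C(n,k) * p^k * (1-p)^(n-k)
C(5,0) = 1
p^k = 0.24^0 = 1
(1-p)^(n-k) = 0.76^5 ≈ 0.2535525
P = 1 * 1 * 0.2535525 ≈ 0.253553

0.253553


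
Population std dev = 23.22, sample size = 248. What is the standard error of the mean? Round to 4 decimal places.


SE = sigma / sqrt(n)
sqrt(248) ≈ 15.748016
SE = 23.22 / 15.748016 ≈ 1.474471

1.4745


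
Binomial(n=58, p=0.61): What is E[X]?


E[X] = n*p = 58 * 0.61 = 35.38

35.38


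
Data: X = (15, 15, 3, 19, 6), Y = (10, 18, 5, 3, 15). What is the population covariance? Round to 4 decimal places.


Cov = (1/n)*sum((xi-xbar)(yi-ybar))
n = 5, xbar = 58/5 = 11.6, ybar = 51/5 = 10.2
sum((xi-xbar)(yi-ybar)) = -9.6
Cov = -9.6 / 5 = -1.92

-1.9200


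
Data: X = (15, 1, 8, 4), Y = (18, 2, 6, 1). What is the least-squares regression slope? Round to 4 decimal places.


b = sum((xi-xbar)(yi-ybar)) / sum((xi-xbar)^2)
n = 4, xbar = 28/4 = 7, ybar = 27/4 = 6.75
Sxy = sum((xi-xbar)(yi-ybar)) = 135
Sxx = sum((xi-xbar)^2) = 110
b = Sxy / Sxx = 27/22 ≈ 1.227273

1.2273


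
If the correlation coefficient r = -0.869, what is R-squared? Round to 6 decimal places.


R^2 = r^2 = (-0.869)^2 = 0.755161

0.755161


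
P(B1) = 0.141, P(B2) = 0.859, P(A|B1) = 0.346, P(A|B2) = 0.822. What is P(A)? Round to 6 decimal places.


P(A) = P(A|B1)*P(B1) + P(A|B2)*P(B2)
P(A|B1)*P(B1) = 0.346 * 0.141 = 0.048786
P(A|B2)*P(B2) = 0.822 * 0.859 = 0.706098
P(A) = 0.048786 + 0.706098 = 0.754884

0.754884


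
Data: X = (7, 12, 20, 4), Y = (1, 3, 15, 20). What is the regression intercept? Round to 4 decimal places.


a = ybar - b*xbar, where b = sum((xi-xbar)(yi-ybar)) / sum((xi-xbar)^2)
n = 4, xbar = 43/4 = 10.75, ybar = 39/4 = 9.75
Sxy = sum((xi-xbar)(yi-ybar)) = 3.75
Sxx = sum((xi-xbar)^2) = 146.75
b = Sxy / Sxx = 15/587 ≈ 0.025554
a = 9.75 - 0.025554 * 10.75 = 5562/587 ≈ 9.475298

9.4753


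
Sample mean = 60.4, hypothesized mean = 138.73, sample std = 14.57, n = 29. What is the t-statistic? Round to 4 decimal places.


t = (xbar - mu0) / (s/sqrt(n))
xbar - mu0 = 60.4 - 138.73 = -78.33
sqrt(29) ≈ 5.38516481
s/sqrt(n) = 14.57 / 5.38516481 ≈ 2.70558108
t = -78.33 / 2.70558108 ≈ -28.951267

-28.9513


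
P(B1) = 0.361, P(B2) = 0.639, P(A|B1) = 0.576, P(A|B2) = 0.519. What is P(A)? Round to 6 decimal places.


P(A) = P(A|B1)*P(B1) + P(A|B2)*P(B2)
P(A|B1)*P(B1) = 0.576 * 0.361 = 0.207936
P(A|B2)*P(B2) = 0.519 * 0.639 = 0.331641
P(A) = 0.207936 + 0.331641 = 0.539577

0.539577


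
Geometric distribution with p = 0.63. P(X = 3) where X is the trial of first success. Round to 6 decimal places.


P = (1-p)^(k-1) * p
(1-p)^(k-1) = 0.37^2 = 0.1369
P = 0.1369 * 0.63 = 0.086247

0.086247


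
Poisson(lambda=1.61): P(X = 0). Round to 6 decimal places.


P = e^(-lam) * lam^k / k!
e^(-1.61) ≈ 0.1998876
lam^k = 1.61^0 = 1
k! = 0! = 1
P = 0.1998876 * 1 / 1 ≈ 0.199888

0.199888


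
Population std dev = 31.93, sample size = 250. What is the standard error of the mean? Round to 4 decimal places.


SE = sigma / sqrt(n)
sqrt(250) ≈ 15.811388
SE = 31.93 / 15.811388 ≈ 2.019431

2.0194


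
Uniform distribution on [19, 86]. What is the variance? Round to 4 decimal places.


Var = (b-a)^2 / 12
(b-a)^2 = (86 - 19)^2 = 4489
Var = 4489/12 ≈ 374.083333

374.0833


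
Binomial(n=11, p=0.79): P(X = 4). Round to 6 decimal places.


P = C(n,k) * p^k * (1-p)^(n-k)
C(11,4) = 330
p^k = 0.79^4 ≈ 0.3895008
(1-p)^(n-k) = 0.21^7 ≈ 0.00001801089
P = 330 * 0.3895008 * 0.00001801089 ≈ 0.002315

0.002315


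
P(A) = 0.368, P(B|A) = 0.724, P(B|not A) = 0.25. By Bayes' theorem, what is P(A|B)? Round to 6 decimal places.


P(A|B) = P(B|A)*P(A) / P(B), P(B) = P(B|A)*P(A) + P(B|not A)*P(not A)
P(B|A)*P(A) = 0.724 * 0.368 = 0.266432
P(B|not A)*P(not A) = 0.25 * 0.632 = 0.158
P(B) = 0.266432 + 0.158 = 0.424432
P(A|B) = 0.266432 / 0.424432 ≈ 0.62773778

0.627738


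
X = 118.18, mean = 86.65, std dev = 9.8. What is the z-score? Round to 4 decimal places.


z = (X - mu) / sigma
X - mu = 118.18 - 86.65 = 31.53
z = 31.53 / 9.8 = 3153/980 ≈ 3.217347

3.2173


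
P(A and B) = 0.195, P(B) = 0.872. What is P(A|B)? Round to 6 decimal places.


P(A|B) = P(A and B) / P(B) = 0.195 / 0.872 = 195/872 ≈ 0.22362385

0.223624


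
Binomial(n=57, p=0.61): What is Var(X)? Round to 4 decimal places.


Var = n*p*(1-p) = 57 * 0.61 * 0.39 = 13.5603

13.5603


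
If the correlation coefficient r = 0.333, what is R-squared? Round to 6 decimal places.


R^2 = r^2 = (0.333)^2 = 0.110889

0.110889


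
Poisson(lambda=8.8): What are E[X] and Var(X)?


E[X] = Var(X) = lambda = 8.8

8.8, 8.8


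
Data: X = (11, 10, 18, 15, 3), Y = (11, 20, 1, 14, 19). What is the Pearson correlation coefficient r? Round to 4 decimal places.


r = sum((xi-xbar)(yi-ybar)) / sqrt(sum((xi-xbar)^2) * sum((yi-ybar)^2))
n = 5, xbar = 57/5 = 11.4, ybar = 65/5 = 13
Sxy = sum((xi-xbar)(yi-ybar)) = -135
Sxx = sum((xi-xbar)^2) = 129.2
Syy = sum((yi-ybar)^2) = 234
sqrt(Sxx*Syy) ≈ 173.875818
r = Sxy / sqrt(Sxx*Syy) = -135 / 173.875818 ≈ -0.776416

-0.7764


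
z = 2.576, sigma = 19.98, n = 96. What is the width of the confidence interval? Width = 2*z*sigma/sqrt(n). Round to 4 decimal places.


width = 2*z*sigma/sqrt(n)
2*z*sigma = 2 * 2.576 * 19.98 = 102.93696
sqrt(96) ≈ 9.797959
width = 102.93696 / 9.797959 ≈ 10.505959

10.5060


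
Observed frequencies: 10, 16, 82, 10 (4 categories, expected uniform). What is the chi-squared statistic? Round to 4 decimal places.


chi2 = sum((O-E)^2/E), E = total/4
total = 118, E = 118/4 = 29.5
(10 - 29.5)^2 / 29.5 = 380.25 / 29.5 = 1521/118 ≈ 12.889831
(16 - 29.5)^2 / 29.5 = 182.25 / 29.5 = 729/118 ≈ 6.177966
(82 - 29.5)^2 / 29.5 = 2756.25 / 29.5 = 11025/118 ≈ 93.432203
(10 - 29.5)^2 / 29.5 = 380.25 / 29.5 = 1521/118 ≈ 12.889831
chi2 = 7398/59 ≈ 125.389831

125.3898


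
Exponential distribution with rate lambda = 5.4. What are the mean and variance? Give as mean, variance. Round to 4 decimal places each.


mean = 1/lam, var = 1/lam^2
mean = 1 / 5.4 = 5/27 ≈ 0.185185
lam^2 = 5.4^2 = 29.16
var = 1 / 29.16 = 25/729 ≈ 0.034294

0.1852, 0.0343


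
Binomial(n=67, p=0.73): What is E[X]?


E[X] = n*p = 67 * 0.73 = 48.91

48.91


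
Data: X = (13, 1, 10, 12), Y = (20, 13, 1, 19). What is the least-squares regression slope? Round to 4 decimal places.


b = sum((xi-xbar)(yi-ybar)) / sum((xi-xbar)^2)
n = 4, xbar = 36/4 = 9, ybar = 53/4 = 13.25
Sxy = sum((xi-xbar)(yi-ybar)) = 34
Sxx = sum((xi-xbar)^2) = 90
b = Sxy / Sxx = 17/45 ≈ 0.377778

0.3778


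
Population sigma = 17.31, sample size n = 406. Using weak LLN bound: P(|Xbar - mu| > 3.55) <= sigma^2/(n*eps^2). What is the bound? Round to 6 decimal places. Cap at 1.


bound = min(1, sigma^2/(n*eps^2))
sigma^2 = 17.31^2 = 299.6361
n*eps^2 = 406 * 3.55^2 = 406 * 12.6025 = 5116.615
sigma^2/(n*eps^2) = 299.6361 / 5116.615 ≈ 0.05856139

0.058561


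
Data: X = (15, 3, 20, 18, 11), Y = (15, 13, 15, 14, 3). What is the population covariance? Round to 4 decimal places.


Cov = (1/n)*sum((xi-xbar)(yi-ybar))
n = 5, xbar = 67/5 = 13.4, ybar = 60/5 = 12
sum((xi-xbar)(yi-ybar)) = 45
Cov = 45 / 5 = 9

9.0000


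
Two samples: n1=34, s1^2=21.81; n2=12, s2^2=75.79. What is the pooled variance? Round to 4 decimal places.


sp^2 = ((n1-1)*s1^2 + (n2-1)*s2^2)/(n1+n2-2)
(n1-1)*s1^2 = 33 * 21.81 = 719.73
(n2-1)*s2^2 = 11 * 75.79 = 833.69
numerator = 719.73 + 833.69 = 1553.42
n1+n2-2 = 44
sp^2 = 1553.42 / 44 = 35.305

35.3050


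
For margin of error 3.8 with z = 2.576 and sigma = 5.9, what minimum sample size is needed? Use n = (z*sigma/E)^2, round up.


z*sigma/E = 2.576 * 5.9 / 3.8 = 9499/2375 ≈ 3.999579
(z*sigma/E)^2 ≈ 15.996632
round up: n = 16

16


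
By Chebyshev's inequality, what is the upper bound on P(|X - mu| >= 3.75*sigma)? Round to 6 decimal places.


P <= 1/k^2
k^2 = 3.75^2 = 14.0625
1/k^2 = 1 / 14.0625 = 16/225 ≈ 0.07111111

0.071111


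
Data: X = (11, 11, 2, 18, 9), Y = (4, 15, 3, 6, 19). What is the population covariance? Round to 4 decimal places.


Cov = (1/n)*sum((xi-xbar)(yi-ybar))
n = 5, xbar = 51/5 = 10.2, ybar = 47/5 = 9.4
sum((xi-xbar)(yi-ybar)) = 14.6
Cov = 14.6 / 5 = 2.92

2.9200


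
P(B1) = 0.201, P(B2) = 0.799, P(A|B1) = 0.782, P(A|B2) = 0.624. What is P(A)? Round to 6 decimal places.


P(A) = P(A|B1)*P(B1) + P(A|B2)*P(B2)
P(A|B1)*P(B1) = 0.782 * 0.201 = 0.157182
P(A|B2)*P(B2) = 0.624 * 0.799 = 0.498576
P(A) = 0.157182 + 0.498576 = 0.655758

0.655758


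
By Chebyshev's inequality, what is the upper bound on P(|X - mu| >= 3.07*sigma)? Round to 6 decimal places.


P <= 1/k^2
k^2 = 3.07^2 = 9.4249
1/k^2 = 1 / 9.4249 ≈ 0.10610192

0.106102


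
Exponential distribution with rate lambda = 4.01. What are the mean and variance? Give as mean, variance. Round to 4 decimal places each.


mean = 1/lam, var = 1/lam^2
mean = 1 / 4.01 = 100/401 ≈ 0.249377
lam^2 = 4.01^2 = 16.0801
var = 1 / 16.0801 ≈ 0.062189

0.2494, 0.0622


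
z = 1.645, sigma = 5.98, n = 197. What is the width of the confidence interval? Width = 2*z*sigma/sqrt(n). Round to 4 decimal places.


width = 2*z*sigma/sqrt(n)
2*z*sigma = 2 * 1.645 * 5.98 = 19.6742
sqrt(197) ≈ 14.035669
width = 19.6742 / 14.035669 ≈ 1.401729

1.4017


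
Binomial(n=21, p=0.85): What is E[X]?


E[X] = n*p = 21 * 0.85 = 17.85

17.85


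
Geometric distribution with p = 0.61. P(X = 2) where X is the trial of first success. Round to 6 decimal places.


P = (1-p)^(k-1) * p
(1-p)^(k-1) = 0.39^1 = 0.39
P = 0.39 * 0.61 = 0.2379

0.237900


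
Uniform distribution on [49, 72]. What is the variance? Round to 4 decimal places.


Var = (b-a)^2 / 12
(b-a)^2 = (72 - 49)^2 = 529
Var = 529/12 ≈ 44.083333

44.0833


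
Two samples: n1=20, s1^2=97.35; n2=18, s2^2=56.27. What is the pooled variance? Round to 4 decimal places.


sp^2 = ((n1-1)*s1^2 + (n2-1)*s2^2)/(n1+n2-2)
(n1-1)*s1^2 = 19 * 97.35 = 1849.65
(n2-1)*s2^2 = 17 * 56.27 = 956.59
numerator = 1849.65 + 956.59 = 2806.24
n1+n2-2 = 36
sp^2 = 2806.24 / 36 = 17539/225 ≈ 77.951111

77.9511


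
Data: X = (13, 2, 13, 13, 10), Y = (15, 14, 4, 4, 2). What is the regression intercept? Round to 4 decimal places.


a = ybar - b*xbar, where b = sum((xi-xbar)(yi-ybar)) / sum((xi-xbar)^2)
n = 5, xbar = 51/5 = 10.2, ybar = 39/5 = 7.8
Sxy = sum((xi-xbar)(yi-ybar)) = -50.8
Sxx = sum((xi-xbar)^2) = 90.8
b = Sxy / Sxx = -127/227 ≈ -0.559471
a = 7.8 - (-0.559471) * 10.2 = 3066/227 ≈ 13.506608

13.5066


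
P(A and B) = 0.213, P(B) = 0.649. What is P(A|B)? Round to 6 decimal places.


P(A|B) = P(A and B) / P(B) = 0.213 / 0.649 = 213/649 ≈ 0.32819723

0.328197


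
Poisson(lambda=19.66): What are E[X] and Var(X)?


E[X] = Var(X) = lambda = 19.66

19.66, 19.66


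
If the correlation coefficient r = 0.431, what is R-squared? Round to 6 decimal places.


R^2 = r^2 = (0.431)^2 = 0.185761

0.185761


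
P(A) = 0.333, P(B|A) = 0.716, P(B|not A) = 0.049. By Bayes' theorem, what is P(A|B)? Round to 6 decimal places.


P(A|B) = P(B|A)*P(A) / P(B), P(B) = P(B|A)*P(A) + P(B|not A)*P(not A)
P(B|A)*P(A) = 0.716 * 0.333 = 0.238428
P(B|not A)*P(not A) = 0.049 * 0.667 = 0.032683
P(B) = 0.238428 + 0.032683 = 0.271111
P(A|B) = 0.238428 / 0.271111 ≈ 0.87944790

0.879448


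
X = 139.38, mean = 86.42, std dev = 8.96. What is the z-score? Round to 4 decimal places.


z = (X - mu) / sigma
X - mu = 139.38 - 86.42 = 52.96
z = 52.96 / 8.96 = 331/56 ≈ 5.910714

5.9107


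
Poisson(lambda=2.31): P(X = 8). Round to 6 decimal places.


P = e^(-lam) * lam^k / k!
e^(-2.31) ≈ 0.09926125
lam^k = 2.31^8 ≈ 810.766581
k! = 8! = 40320
P = 0.09926125 * 810.766581 / 40320 ≈ 0.001996

0.001996


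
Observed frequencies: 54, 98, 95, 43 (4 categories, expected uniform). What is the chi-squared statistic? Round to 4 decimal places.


chi2 = sum((O-E)^2/E), E = total/4
total = 290, E = 290/4 = 72.5
(54 - 72.5)^2 / 72.5 = 342.25 / 72.5 = 1369/290 ≈ 4.720690
(98 - 72.5)^2 / 72.5 = 650.25 / 72.5 = 2601/290 ≈ 8.968966
(95 - 72.5)^2 / 72.5 = 506.25 / 72.5 = 405/58 ≈ 6.982759
(43 - 72.5)^2 / 72.5 = 870.25 / 72.5 = 3481/290 ≈ 12.003448
chi2 = 4738/145 ≈ 32.675862

32.6759


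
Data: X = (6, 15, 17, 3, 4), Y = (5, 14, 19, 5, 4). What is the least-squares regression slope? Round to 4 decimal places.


b = sum((xi-xbar)(yi-ybar)) / sum((xi-xbar)^2)
n = 5, xbar = 45/5 = 9, ybar = 47/5 = 9.4
Sxy = sum((xi-xbar)(yi-ybar)) = 171
Sxx = sum((xi-xbar)^2) = 170
b = Sxy / Sxx = 171/170 ≈ 1.005882

1.0059


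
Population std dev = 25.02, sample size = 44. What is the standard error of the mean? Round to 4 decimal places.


SE = sigma / sqrt(n)
sqrt(44) ≈ 6.633250
SE = 25.02 / 6.633250 ≈ 3.771907

3.7719


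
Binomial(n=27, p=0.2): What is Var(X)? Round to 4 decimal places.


Var = n*p*(1-p) = 27 * 0.2 * 0.8 = 4.32

4.3200


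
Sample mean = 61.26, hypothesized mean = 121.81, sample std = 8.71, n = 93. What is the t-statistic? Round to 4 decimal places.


t = (xbar - mu0) / (s/sqrt(n))
xbar - mu0 = 61.26 - 121.81 = -60.55
sqrt(93) ≈ 9.64365076
s/sqrt(n) = 8.71 / 9.64365076 ≈ 0.90318493
t = -60.55 / 0.90318493 ≈ -67.040534

-67.0405


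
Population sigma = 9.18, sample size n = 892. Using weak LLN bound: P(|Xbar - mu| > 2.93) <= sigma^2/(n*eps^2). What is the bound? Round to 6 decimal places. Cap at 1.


bound = min(1, sigma^2/(n*eps^2))
sigma^2 = 9.18^2 = 84.2724
n*eps^2 = 892 * 2.93^2 = 892 * 8.5849 = 7657.7308
sigma^2/(n*eps^2) = 84.2724 / 7657.7308 ≈ 0.01100488

0.011005


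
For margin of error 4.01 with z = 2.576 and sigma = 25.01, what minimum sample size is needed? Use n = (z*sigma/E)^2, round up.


z*sigma/E = 2.576 * 25.01 / 4.01 ≈ 16.066274
(z*sigma/E)^2 ≈ 258.125170
round up: n = 259

259


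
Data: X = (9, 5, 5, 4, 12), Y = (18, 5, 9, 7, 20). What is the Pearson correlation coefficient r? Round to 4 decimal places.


r = sum((xi-xbar)(yi-ybar)) / sqrt(sum((xi-xbar)^2) * sum((yi-ybar)^2))
n = 5, xbar = 35/5 = 7, ybar = 59/5 = 11.8
Sxy = sum((xi-xbar)(yi-ybar)) = 87
Sxx = sum((xi-xbar)^2) = 46
Syy = sum((yi-ybar)^2) = 182.8
sqrt(Sxx*Syy) ≈ 91.699509
r = Sxy / sqrt(Sxx*Syy) = 87 / 91.699509 ≈ 0.948751

0.9488


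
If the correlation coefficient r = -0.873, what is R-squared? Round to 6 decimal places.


R^2 = r^2 = (-0.873)^2 = 0.762129

0.762129


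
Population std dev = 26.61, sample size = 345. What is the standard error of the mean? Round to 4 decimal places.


SE = sigma / sqrt(n)
sqrt(345) ≈ 18.574176
SE = 26.61 / 18.574176 ≈ 1.432634

1.4326


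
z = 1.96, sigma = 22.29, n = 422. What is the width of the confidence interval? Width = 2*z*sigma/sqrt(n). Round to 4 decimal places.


width = 2*z*sigma/sqrt(n)
2*z*sigma = 2 * 1.96 * 22.29 = 87.3768
sqrt(422) ≈ 20.542639
width = 87.3768 / 20.542639 ≈ 4.253436

4.2534


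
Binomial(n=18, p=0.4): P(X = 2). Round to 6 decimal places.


P = C(n,k) * p^k * (1-p)^(n-k)
C(18,2) = 153
p^k = 0.4^2 = 0.16
(1-p)^(n-k) = 0.6^16 ≈ 0.0002821110
P = 153 * 0.16 * 0.0002821110 ≈ 0.006906

0.006906


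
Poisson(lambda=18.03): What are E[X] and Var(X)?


E[X] = Var(X) = lambda = 18.03

18.03, 18.03


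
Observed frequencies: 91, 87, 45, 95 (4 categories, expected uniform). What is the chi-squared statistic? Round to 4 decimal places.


chi2 = sum((O-E)^2/E), E = total/4
total = 318, E = 318/4 = 79.5
(91 - 79.5)^2 / 79.5 = 132.25 / 79.5 = 529/318 ≈ 1.663522
(87 - 79.5)^2 / 79.5 = 56.25 / 79.5 = 75/106 ≈ 0.707547
(45 - 79.5)^2 / 79.5 = 1190.25 / 79.5 = 1587/106 ≈ 14.971698
(95 - 79.5)^2 / 79.5 = 240.25 / 79.5 = 961/318 ≈ 3.022013
chi2 = 3238/159 ≈ 20.364780

20.3648


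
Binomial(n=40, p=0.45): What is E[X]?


E[X] = n*p = 40 * 0.45 = 18

18


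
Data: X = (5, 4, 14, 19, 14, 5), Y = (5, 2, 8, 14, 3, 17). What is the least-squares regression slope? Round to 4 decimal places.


b = sum((xi-xbar)(yi-ybar)) / sum((xi-xbar)^2)
n = 6, xbar = 61/6 ≈ 10.166667, ybar = 49/6 ≈ 8.166667
Sxy = sum((xi-xbar)(yi-ybar)) = 239/6 ≈ 39.833333
Sxx = sum((xi-xbar)^2) = 1193/6 ≈ 198.833333
b = Sxy / Sxx = 239/1193 ≈ 0.200335

0.2003


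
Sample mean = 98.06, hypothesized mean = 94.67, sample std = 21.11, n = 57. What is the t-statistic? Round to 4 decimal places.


t = (xbar - mu0) / (s/sqrt(n))
xbar - mu0 = 98.06 - 94.67 = 3.39
sqrt(57) ≈ 7.54983444
s/sqrt(n) = 21.11 / 7.54983444 ≈ 2.79608781
t = 3.39 / 2.79608781 ≈ 1.212408

1.2124


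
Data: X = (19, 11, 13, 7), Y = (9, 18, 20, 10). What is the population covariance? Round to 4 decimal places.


Cov = (1/n)*sum((xi-xbar)(yi-ybar))
n = 4, xbar = 50/4 = 12.5, ybar = 57/4 = 14.25
sum((xi-xbar)(yi-ybar)) = -13.5
Cov = -13.5 / 4 = -3.375

-3.3750


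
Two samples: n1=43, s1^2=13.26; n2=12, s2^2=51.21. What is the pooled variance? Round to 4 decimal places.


sp^2 = ((n1-1)*s1^2 + (n2-1)*s2^2)/(n1+n2-2)
(n1-1)*s1^2 = 42 * 13.26 = 556.92
(n2-1)*s2^2 = 11 * 51.21 = 563.31
numerator = 556.92 + 563.31 = 1120.23
n1+n2-2 = 53
sp^2 = 1120.23 / 53 = 112023/5300 ≈ 21.136415

21.1364


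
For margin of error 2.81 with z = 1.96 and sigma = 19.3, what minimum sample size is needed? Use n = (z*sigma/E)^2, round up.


z*sigma/E = 1.96 * 19.3 / 2.81 = 18914/1405 ≈ 13.461922
(z*sigma/E)^2 ≈ 181.223336
round up: n = 182

182


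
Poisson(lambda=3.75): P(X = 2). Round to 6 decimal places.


P = e^(-lam) * lam^k / k!
e^(-3.75) ≈ 0.02351775
lam^k = 3.75^2 = 14.0625
k! = 2! = 2
P = 0.02351775 * 14.0625 / 2 ≈ 0.165359

0.165359


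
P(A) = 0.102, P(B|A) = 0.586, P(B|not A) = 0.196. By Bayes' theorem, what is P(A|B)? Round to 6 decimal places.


P(A|B) = P(B|A)*P(A) / P(B), P(B) = P(B|A)*P(A) + P(B|not A)*P(not A)
P(B|A)*P(A) = 0.586 * 0.102 = 0.059772
P(B|not A)*P(not A) = 0.196 * 0.898 = 0.176008
P(B) = 0.059772 + 0.176008 = 0.23578
P(A|B) = 0.059772 / 0.23578 ≈ 0.25350751

0.253508


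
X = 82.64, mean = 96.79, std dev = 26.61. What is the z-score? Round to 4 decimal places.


z = (X - mu) / sigma
X - mu = 82.64 - 96.79 = -14.15
z = -14.15 / 26.61 = -1415/2661 ≈ -0.531755

-0.5318


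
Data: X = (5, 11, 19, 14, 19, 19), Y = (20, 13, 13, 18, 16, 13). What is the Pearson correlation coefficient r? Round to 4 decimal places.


r = sum((xi-xbar)(yi-ybar)) / sqrt(sum((xi-xbar)^2) * sum((yi-ybar)^2))
n = 6, xbar = 87/6 = 14.5, ybar = 93/6 = 15.5
Sxy = sum((xi-xbar)(yi-ybar)) = -55.5
Sxx = sum((xi-xbar)^2) = 163.5
Syy = sum((yi-ybar)^2) = 45.5
sqrt(Sxx*Syy) ≈ 86.251087
r = Sxy / sqrt(Sxx*Syy) = -55.5 / 86.251087 ≈ -0.643470

-0.6435


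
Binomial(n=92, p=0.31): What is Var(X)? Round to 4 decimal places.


Var = n*p*(1-p) = 92 * 0.31 * 0.69 = 19.6788

19.6788


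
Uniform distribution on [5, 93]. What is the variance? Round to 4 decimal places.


Var = (b-a)^2 / 12
(b-a)^2 = (93 - 5)^2 = 7744
Var = 7744/12 ≈ 645.333333

645.3333


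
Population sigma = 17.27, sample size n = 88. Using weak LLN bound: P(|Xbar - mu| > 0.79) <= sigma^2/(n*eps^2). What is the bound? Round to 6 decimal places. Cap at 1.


bound = min(1, sigma^2/(n*eps^2))
sigma^2 = 17.27^2 = 298.2529
n*eps^2 = 88 * 0.79^2 = 88 * 0.6241 = 54.9208
sigma^2/(n*eps^2) = 298.2529 / 54.9208 ≈ 5.43060006
this exceeds 1, so the bound is capped at 1

1.000000


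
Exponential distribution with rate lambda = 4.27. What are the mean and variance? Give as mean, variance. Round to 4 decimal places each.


mean = 1/lam, var = 1/lam^2
mean = 1 / 4.27 = 100/427 ≈ 0.234192
lam^2 = 4.27^2 = 18.2329
var = 1 / 18.2329 ≈ 0.054846

0.2342, 0.0548


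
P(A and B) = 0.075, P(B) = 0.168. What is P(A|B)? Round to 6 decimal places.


P(A|B) = P(A and B) / P(B) = 0.075 / 0.168 = 25/56 ≈ 0.44642857

0.446429


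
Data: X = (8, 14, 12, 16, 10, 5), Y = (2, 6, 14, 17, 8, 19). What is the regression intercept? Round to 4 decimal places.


a = ybar - b*xbar, where b = sum((xi-xbar)(yi-ybar)) / sum((xi-xbar)^2)
n = 6, xbar = 65/6 ≈ 10.833333, ybar = 66/6 = 11
Sxy = sum((xi-xbar)(yi-ybar)) = 0
Sxx = sum((xi-xbar)^2) = 485/6 ≈ 80.833333
b = Sxy / Sxx = 0
a = 11 - 0 * 10.833333 = 11

11.0000


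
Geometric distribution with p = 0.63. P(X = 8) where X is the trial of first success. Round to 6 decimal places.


P = (1-p)^(k-1) * p
(1-p)^(k-1) = 0.37^7 ≈ 0.0009493188
P = 0.0009493188 * 0.63 ≈ 0.0005980708

0.000598


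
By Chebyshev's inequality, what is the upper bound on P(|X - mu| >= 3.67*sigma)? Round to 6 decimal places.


P <= 1/k^2
k^2 = 3.67^2 = 13.4689
1/k^2 = 1 / 13.4689 ≈ 0.07424511

0.074245


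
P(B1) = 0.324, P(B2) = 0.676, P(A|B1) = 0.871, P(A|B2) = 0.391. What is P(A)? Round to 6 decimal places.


P(A) = P(A|B1)*P(B1) + P(A|B2)*P(B2)
P(A|B1)*P(B1) = 0.871 * 0.324 = 0.282204
P(A|B2)*P(B2) = 0.391 * 0.676 = 0.264316
P(A) = 0.282204 + 0.264316 = 0.54652

0.546520


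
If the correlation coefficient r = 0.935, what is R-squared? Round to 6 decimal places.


R^2 = r^2 = (0.935)^2 = 0.874225

0.874225


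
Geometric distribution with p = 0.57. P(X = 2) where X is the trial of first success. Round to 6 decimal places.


P = (1-p)^(k-1) * p
(1-p)^(k-1) = 0.43^1 = 0.43
P = 0.43 * 0.57 = 0.2451

0.245100


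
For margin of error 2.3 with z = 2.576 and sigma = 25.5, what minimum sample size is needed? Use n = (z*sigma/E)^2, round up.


z*sigma/E = 2.576 * 25.5 / 2.3 = 28.56
(z*sigma/E)^2 = 815.6736
round up: n = 816

816


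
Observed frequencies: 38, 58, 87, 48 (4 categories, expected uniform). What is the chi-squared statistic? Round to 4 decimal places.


chi2 = sum((O-E)^2/E), E = total/4
total = 231, E = 231/4 = 57.75
(38 - 57.75)^2 / 57.75 = 390.0625 / 57.75 = 6241/924 ≈ 6.754329
(58 - 57.75)^2 / 57.75 = 0.0625 / 57.75 = 1/924 ≈ 0.001082
(87 - 57.75)^2 / 57.75 = 855.5625 / 57.75 = 4563/308 ≈ 14.814935
(48 - 57.75)^2 / 57.75 = 95.0625 / 57.75 = 507/308 ≈ 1.646104
chi2 = 5363/231 ≈ 23.216450

23.2165


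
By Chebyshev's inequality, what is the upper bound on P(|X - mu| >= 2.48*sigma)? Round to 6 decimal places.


P <= 1/k^2
k^2 = 2.48^2 = 6.1504
1/k^2 = 1 / 6.1504 = 625/3844 ≈ 0.16259105

0.162591


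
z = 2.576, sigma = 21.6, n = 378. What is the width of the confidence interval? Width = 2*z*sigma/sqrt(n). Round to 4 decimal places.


width = 2*z*sigma/sqrt(n)
2*z*sigma = 2 * 2.576 * 21.6 = 111.2832
sqrt(378) ≈ 19.442222
width = 111.2832 / 19.442222 ≈ 5.723790

5.7238


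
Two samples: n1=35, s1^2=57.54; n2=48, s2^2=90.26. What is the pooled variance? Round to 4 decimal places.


sp^2 = ((n1-1)*s1^2 + (n2-1)*s2^2)/(n1+n2-2)
(n1-1)*s1^2 = 34 * 57.54 = 1956.36
(n2-1)*s2^2 = 47 * 90.26 = 4242.22
numerator = 1956.36 + 4242.22 = 6198.58
n1+n2-2 = 81
sp^2 = 6198.58 / 81 = 309929/4050 ≈ 76.525679

76.5257


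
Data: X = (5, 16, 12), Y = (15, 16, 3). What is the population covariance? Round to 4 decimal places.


Cov = (1/n)*sum((xi-xbar)(yi-ybar))
n = 3, xbar = 33/3 = 11, ybar = 34/3 ≈ 11.333333
sum((xi-xbar)(yi-ybar)) = -7
Cov = -7 / 3 = -7/3 ≈ -2.333333

-2.3333


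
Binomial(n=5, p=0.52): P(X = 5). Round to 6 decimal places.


P = C(n,k) * p^k * (1-p)^(n-k)
C(5,5) = 1
p^k = 0.52^5 ≈ 0.03802040
(1-p)^(n-k) = 0.48^0 = 1
P = 1 * 0.03802040 * 1 ≈ 0.038020

0.038020


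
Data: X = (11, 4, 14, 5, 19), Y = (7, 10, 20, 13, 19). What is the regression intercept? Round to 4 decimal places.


a = ybar - b*xbar, where b = sum((xi-xbar)(yi-ybar)) / sum((xi-xbar)^2)
n = 5, xbar = 53/5 = 10.6, ybar = 69/5 = 13.8
Sxy = sum((xi-xbar)(yi-ybar)) = 91.6
Sxx = sum((xi-xbar)^2) = 157.2
b = Sxy / Sxx = 229/393 ≈ 0.582697
a = 13.8 - 0.582697 * 10.6 = 2996/393 ≈ 7.623410

7.6234


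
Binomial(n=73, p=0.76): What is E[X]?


E[X] = n*p = 73 * 0.76 = 55.48

55.48


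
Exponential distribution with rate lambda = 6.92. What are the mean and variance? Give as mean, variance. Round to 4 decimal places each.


mean = 1/lam, var = 1/lam^2
mean = 1 / 6.92 = 25/173 ≈ 0.144509
lam^2 = 6.92^2 = 47.8864
var = 1 / 47.8864 ≈ 0.020883

0.1445, 0.0209


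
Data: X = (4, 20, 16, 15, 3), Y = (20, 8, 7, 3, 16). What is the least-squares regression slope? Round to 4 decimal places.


b = sum((xi-xbar)(yi-ybar)) / sum((xi-xbar)^2)
n = 5, xbar = 58/5 = 11.6, ybar = 54/5 = 10.8
Sxy = sum((xi-xbar)(yi-ybar)) = -181.4
Sxx = sum((xi-xbar)^2) = 233.2
b = Sxy / Sxx = -907/1166 ≈ -0.777873

-0.7779


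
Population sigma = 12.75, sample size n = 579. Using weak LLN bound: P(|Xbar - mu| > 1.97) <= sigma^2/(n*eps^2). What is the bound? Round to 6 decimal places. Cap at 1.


bound = min(1, sigma^2/(n*eps^2))
sigma^2 = 12.75^2 = 162.5625
n*eps^2 = 579 * 1.97^2 = 579 * 3.8809 = 2247.0411
sigma^2/(n*eps^2) = 162.5625 / 2247.0411 ≈ 0.07234514

0.072345


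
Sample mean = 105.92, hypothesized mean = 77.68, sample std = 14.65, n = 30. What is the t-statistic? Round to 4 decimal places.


t = (xbar - mu0) / (s/sqrt(n))
xbar - mu0 = 105.92 - 77.68 = 28.24
sqrt(30) ≈ 5.47722558
s/sqrt(n) = 14.65 / 5.47722558 ≈ 2.67471182
t = 28.24 / 2.67471182 ≈ 10.558147

10.5581


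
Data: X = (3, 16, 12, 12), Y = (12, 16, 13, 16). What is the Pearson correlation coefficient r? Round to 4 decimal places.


r = sum((xi-xbar)(yi-ybar)) / sqrt(sum((xi-xbar)^2) * sum((yi-ybar)^2))
n = 4, xbar = 43/4 = 10.75, ybar = 57/4 = 14.25
Sxy = sum((xi-xbar)(yi-ybar)) = 27.25
Sxx = sum((xi-xbar)^2) = 90.75
Syy = sum((yi-ybar)^2) = 12.75
sqrt(Sxx*Syy) ≈ 34.015621
r = Sxy / sqrt(Sxx*Syy) = 27.25 / 34.015621 ≈ 0.801103

0.8011


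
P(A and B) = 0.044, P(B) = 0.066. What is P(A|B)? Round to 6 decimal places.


P(A|B) = P(A and B) / P(B) = 0.044 / 0.066 = 2/3 ≈ 0.66666667

0.666667


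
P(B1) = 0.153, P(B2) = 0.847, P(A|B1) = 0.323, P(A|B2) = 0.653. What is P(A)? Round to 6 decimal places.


P(A) = P(A|B1)*P(B1) + P(A|B2)*P(B2)
P(A|B1)*P(B1) = 0.323 * 0.153 = 0.049419
P(A|B2)*P(B2) = 0.653 * 0.847 = 0.553091
P(A) = 0.049419 + 0.553091 = 0.60251

0.602510


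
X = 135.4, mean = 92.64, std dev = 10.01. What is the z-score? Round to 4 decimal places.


z = (X - mu) / sigma
X - mu = 135.4 - 92.64 = 42.76
z = 42.76 / 10.01 = 4276/1001 ≈ 4.271728

4.2717


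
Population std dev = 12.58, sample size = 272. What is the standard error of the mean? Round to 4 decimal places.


SE = sigma / sqrt(n)
sqrt(272) ≈ 16.492423
SE = 12.58 / 16.492423 ≈ 0.762775

0.7628


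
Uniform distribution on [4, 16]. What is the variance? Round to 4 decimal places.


Var = (b-a)^2 / 12
(b-a)^2 = (16 - 4)^2 = 144
Var = 144/12 = 12

12.0000


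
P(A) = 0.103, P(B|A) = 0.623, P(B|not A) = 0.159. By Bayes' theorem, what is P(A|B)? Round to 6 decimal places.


P(A|B) = P(B|A)*P(A) / P(B), P(B) = P(B|A)*P(A) + P(B|not A)*P(not A)
P(B|A)*P(A) = 0.623 * 0.103 = 0.064169
P(B|not A)*P(not A) = 0.159 * 0.897 = 0.142623
P(B) = 0.064169 + 0.142623 = 0.206792
P(A|B) = 0.064169 / 0.206792 ≈ 0.31030698

0.310307


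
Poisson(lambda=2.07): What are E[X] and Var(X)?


E[X] = Var(X) = lambda = 2.07

2.07, 2.07


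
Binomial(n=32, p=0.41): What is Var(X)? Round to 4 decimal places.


Var = n*p*(1-p) = 32 * 0.41 * 0.59 = 7.7408

7.7408


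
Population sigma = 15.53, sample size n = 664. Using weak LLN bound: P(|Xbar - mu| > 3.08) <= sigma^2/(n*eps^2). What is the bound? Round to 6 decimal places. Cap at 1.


bound = min(1, sigma^2/(n*eps^2))
sigma^2 = 15.53^2 = 241.1809
n*eps^2 = 664 * 3.08^2 = 664 * 9.4864 = 6298.9696
sigma^2/(n*eps^2) = 241.1809 / 6298.9696 ≈ 0.03828894

0.038289


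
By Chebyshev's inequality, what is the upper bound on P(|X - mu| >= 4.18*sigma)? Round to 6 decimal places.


P <= 1/k^2
k^2 = 4.18^2 = 17.4724
1/k^2 = 1 / 17.4724 ≈ 0.05723312

0.057233


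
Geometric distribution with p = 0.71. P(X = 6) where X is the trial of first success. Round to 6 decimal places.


P = (1-p)^(k-1) * p
(1-p)^(k-1) = 0.29^5 ≈ 0.002051115
P = 0.002051115 * 0.71 ≈ 0.001456292

0.001456


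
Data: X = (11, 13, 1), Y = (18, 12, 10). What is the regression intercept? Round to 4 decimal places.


a = ybar - b*xbar, where b = sum((xi-xbar)(yi-ybar)) / sum((xi-xbar)^2)
n = 3, xbar = 25/3 ≈ 8.333333, ybar = 40/3 ≈ 13.333333
Sxy = sum((xi-xbar)(yi-ybar)) = 92/3 ≈ 30.666667
Sxx = sum((xi-xbar)^2) = 248/3 ≈ 82.666667
b = Sxy / Sxx = 23/62 ≈ 0.370968
a = 13.333333 - 0.370968 * 8.333333 = 635/62 ≈ 10.241935

10.2419


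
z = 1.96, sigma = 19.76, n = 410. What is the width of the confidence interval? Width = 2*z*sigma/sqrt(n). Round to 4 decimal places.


width = 2*z*sigma/sqrt(n)
2*z*sigma = 2 * 1.96 * 19.76 = 77.4592
sqrt(410) ≈ 20.248457
width = 77.4592 / 20.248457 ≈ 3.825437

3.8254


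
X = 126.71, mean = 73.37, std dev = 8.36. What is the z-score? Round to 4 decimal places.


z = (X - mu) / sigma
X - mu = 126.71 - 73.37 = 53.34
z = 53.34 / 8.36 = 2667/418 ≈ 6.380383

6.3804


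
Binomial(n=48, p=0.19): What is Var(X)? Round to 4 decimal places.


Var = n*p*(1-p) = 48 * 0.19 * 0.81 = 7.3872

7.3872


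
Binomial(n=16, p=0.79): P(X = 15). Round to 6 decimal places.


P = C(n,k) * p^k * (1-p)^(n-k)
C(16,15) = 16
p^k = 0.79^15 ≈ 0.02913442
(1-p)^(n-k) = 0.21^1 = 0.21
P = 16 * 0.02913442 * 0.21 ≈ 0.097892

0.097892


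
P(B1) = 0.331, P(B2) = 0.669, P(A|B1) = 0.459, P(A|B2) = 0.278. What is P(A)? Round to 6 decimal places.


P(A) = P(A|B1)*P(B1) + P(A|B2)*P(B2)
P(A|B1)*P(B1) = 0.459 * 0.331 = 0.151929
P(A|B2)*P(B2) = 0.278 * 0.669 = 0.185982
P(A) = 0.151929 + 0.185982 = 0.337911

0.337911


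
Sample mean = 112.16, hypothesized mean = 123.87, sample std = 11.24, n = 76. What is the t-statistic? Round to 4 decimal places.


t = (xbar - mu0) / (s/sqrt(n))
xbar - mu0 = 112.16 - 123.87 = -11.71
sqrt(76) ≈ 8.71779789
s/sqrt(n) = 11.24 / 8.71779789 ≈ 1.28931642
t = -11.71 / 1.28931642 ≈ -9.082332

-9.0823


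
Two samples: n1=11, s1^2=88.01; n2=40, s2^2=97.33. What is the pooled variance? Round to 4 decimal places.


sp^2 = ((n1-1)*s1^2 + (n2-1)*s2^2)/(n1+n2-2)
(n1-1)*s1^2 = 10 * 88.01 = 880.1
(n2-1)*s2^2 = 39 * 97.33 = 3795.87
numerator = 880.1 + 3795.87 = 4675.97
n1+n2-2 = 49
sp^2 = 4675.97 / 49 = 467597/4900 ≈ 95.427959

95.4280


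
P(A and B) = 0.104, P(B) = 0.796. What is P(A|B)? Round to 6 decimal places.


P(A|B) = P(A and B) / P(B) = 0.104 / 0.796 = 26/199 ≈ 0.13065327

0.130653


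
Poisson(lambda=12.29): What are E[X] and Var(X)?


E[X] = Var(X) = lambda = 12.29

12.29, 12.29


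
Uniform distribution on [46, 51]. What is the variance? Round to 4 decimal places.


Var = (b-a)^2 / 12
(b-a)^2 = (51 - 46)^2 = 25
Var = 25/12 ≈ 2.083333

2.0833


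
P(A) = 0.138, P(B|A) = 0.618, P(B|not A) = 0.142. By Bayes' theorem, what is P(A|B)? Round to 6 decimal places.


P(A|B) = P(B|A)*P(A) / P(B), P(B) = P(B|A)*P(A) + P(B|not A)*P(not A)
P(B|A)*P(A) = 0.618 * 0.138 = 0.085284
P(B|not A)*P(not A) = 0.142 * 0.862 = 0.122404
P(B) = 0.085284 + 0.122404 = 0.207688
P(A|B) = 0.085284 / 0.207688 ≈ 0.41063518

0.410635


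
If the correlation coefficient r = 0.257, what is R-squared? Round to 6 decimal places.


R^2 = r^2 = (0.257)^2 = 0.066049

0.066049


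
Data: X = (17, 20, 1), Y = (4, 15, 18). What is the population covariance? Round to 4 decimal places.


Cov = (1/n)*sum((xi-xbar)(yi-ybar))
n = 3, xbar = 38/3 ≈ 12.666667, ybar = 37/3 ≈ 12.333333
sum((xi-xbar)(yi-ybar)) = -248/3 ≈ -82.666667
Cov = -82.666667 / 3 = -248/9 ≈ -27.555556

-27.5556
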